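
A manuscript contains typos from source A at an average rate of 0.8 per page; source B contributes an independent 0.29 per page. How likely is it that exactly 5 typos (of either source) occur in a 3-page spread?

0.1184

Independent Poisson processes superpose: combined rate λ = 0.8 + 0.29 = 1.09 per page.
Over the interval, μ = 1.09 × 3 = 3.27 (a 3-page spread = 3 pages).
P(N = 5) = e^(−3.27) · 3.27^5/5! ≈ 0.1184.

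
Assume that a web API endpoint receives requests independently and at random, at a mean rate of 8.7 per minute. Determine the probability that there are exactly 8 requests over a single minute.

0.1356

With mean μ = 8.7 per minute,
P(N = 8) = e^(−μ) μ^8/8! = e^(−8.7) · 8.7^8/40320 ≈ 0.1356.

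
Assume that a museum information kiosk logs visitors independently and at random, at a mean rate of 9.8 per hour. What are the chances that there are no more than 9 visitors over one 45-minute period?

0.7933

Over the interval, μ = 9.8 × 0.75 = 7.35 (a 45-minute period = 0.75 hours).
P(N ≤ 9) = Σ_{j=0}^{9} e^(−μ) μ^j/j! ≈ 0.7933.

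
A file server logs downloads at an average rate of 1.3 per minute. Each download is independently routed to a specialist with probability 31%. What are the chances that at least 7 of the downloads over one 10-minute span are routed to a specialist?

Thinning: the downloads that are routed to a specialist themselves form a Poisson process with rate 0.31 × 1.3 = 0.403 per minute.
Over the interval, μ = 0.403 × 10 = 4.03 (a 10-minute span = 10 minutes).
P(N ≥ 7) = 1 − P(N ≤ 6) ≈ 0.1138.

0.1138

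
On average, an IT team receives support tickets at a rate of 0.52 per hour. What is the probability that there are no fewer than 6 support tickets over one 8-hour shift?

Over the interval, μ = 0.52 × 8 = 4.16 (an 8-hour shift = 8 hours).
P(N ≥ 6) = 1 − P(N ≤ 5) = 1 − Σ_{j=0}^{5} e^(−μ) μ^j/j! ≈ 0.2403.

0.2403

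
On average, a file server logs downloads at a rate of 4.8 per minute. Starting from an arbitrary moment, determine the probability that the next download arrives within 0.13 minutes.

0.4642

Inter-arrival times are exponential with rate λ = 4.8 per minute.
P(T ≤ 0.13) = 1 − e^(−λt) = 1 − e^(−4.8 × 0.13) = 1 − e^(−0.624) ≈ 0.4642.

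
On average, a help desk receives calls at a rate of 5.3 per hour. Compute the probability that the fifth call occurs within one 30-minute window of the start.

Over the interval, μ = 5.3 × 0.5 = 2.65 (a 30-minute window = 0.5 hours).
The fifth arrival falls in the interval iff at least 5 events occur there: P(S_5 ≤ t) = P(N ≥ 5) = 1 − P(N ≤ 4) ≈ 0.1297.

0.1297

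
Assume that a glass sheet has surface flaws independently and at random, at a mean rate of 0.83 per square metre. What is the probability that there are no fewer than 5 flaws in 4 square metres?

0.2411

Over the interval, μ = 0.83 × 4 = 3.32 (4 square metres).
P(N ≥ 5) = 1 − P(N ≤ 4) = 1 − Σ_{j=0}^{4} e^(−μ) μ^j/j! ≈ 0.2411.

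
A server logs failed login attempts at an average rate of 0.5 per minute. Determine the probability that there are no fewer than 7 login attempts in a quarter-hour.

0.6218

Over the interval, μ = 0.5 × 15 = 7.5 (a quarter-hour = 15 minutes).
P(N ≥ 7) = 1 − P(N ≤ 6) = 1 − Σ_{j=0}^{6} e^(−μ) μ^j/j! ≈ 0.6218.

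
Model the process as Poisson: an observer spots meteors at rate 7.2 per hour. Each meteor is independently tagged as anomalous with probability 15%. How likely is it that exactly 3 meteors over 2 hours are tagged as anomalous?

Thinning: the meteors that are tagged as anomalous themselves form a Poisson process with rate 0.15 × 7.2 = 1.08 per hour.
Over the interval, μ = 1.08 × 2 = 2.16 (2 hours).
P(N = 3) = e^(−2.16) · 2.16^3/3! ≈ 0.1937.

0.1937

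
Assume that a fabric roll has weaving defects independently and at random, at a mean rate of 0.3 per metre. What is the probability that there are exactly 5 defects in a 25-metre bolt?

0.1094

Over the interval, μ = 0.3 × 25 = 7.5 (a 25-metre bolt = 25 metres).
P(N = 5) = e^(−μ) μ^5/5! = e^(−7.5) · 7.5^5/120 ≈ 0.1094.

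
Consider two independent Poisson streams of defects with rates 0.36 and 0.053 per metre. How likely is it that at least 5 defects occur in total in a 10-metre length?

Independent Poisson processes superpose: combined rate λ = 0.36 + 0.053 = 0.413 per metre.
Over the interval, μ = 0.413 × 10 = 4.13 (a 10-metre length = 10 metres).
P(N ≥ 5) = 1 − P(N ≤ 4) ≈ 0.3965.

0.3965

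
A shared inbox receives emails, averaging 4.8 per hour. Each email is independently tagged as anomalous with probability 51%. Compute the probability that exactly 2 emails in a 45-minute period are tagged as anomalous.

Thinning: the emails that are tagged as anomalous themselves form a Poisson process with rate 0.51 × 4.8 = 2.448 per hour.
Over the interval, μ = 2.448 × 0.75 = 1.836 (a 45-minute period = 0.75 hours).
P(N = 2) = e^(−1.836) · 1.836^2/2! ≈ 0.2688.

0.2688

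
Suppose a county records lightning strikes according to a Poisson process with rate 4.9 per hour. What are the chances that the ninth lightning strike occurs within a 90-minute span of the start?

0.3175

Over the interval, μ = 4.9 × 1.5 = 7.35 (a 90-minute span = 1.5 hours).
The ninth arrival falls in the interval iff at least 9 events occur there: P(S_9 ≤ t) = P(N ≥ 9) = 1 − P(N ≤ 8) ≈ 0.3175.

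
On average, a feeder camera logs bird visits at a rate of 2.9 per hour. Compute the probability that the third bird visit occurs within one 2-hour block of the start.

0.9285

Over the interval, μ = 2.9 × 2 = 5.8 (a 2-hour block = 2 hours).
The third arrival falls in the interval iff at least 3 events occur there: P(S_3 ≤ t) = P(N ≥ 3) = 1 − P(N ≤ 2) ≈ 0.9285.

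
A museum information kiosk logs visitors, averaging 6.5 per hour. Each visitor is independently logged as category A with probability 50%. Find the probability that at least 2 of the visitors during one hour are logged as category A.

0.8352

Thinning: the visitors that are logged as category A themselves form a Poisson process with rate 0.5 × 6.5 = 3.25 per hour.
So μ = 3.25.
P(N ≥ 2) = 1 − P(N ≤ 1) ≈ 0.8352.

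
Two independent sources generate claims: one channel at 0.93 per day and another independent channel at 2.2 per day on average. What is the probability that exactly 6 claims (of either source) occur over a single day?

Independent Poisson processes superpose: combined rate λ = 0.93 + 2.2 = 3.13 per day.
So μ = 3.13.
P(N = 6) = e^(−3.13) · 3.13^6/6! ≈ 0.0571.

0.0571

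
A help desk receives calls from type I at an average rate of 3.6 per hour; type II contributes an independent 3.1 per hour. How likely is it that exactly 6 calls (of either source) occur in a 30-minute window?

Independent Poisson processes superpose: combined rate λ = 3.6 + 3.1 = 6.7 per hour.
Over the interval, μ = 6.7 × 0.5 = 3.35 (a 30-minute window = 0.5 hours).
P(N = 6) = e^(−3.35) · 3.35^6/6! ≈ 0.0689.

0.0689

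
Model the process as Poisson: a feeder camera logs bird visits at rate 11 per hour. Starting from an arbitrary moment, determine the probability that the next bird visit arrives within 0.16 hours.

Inter-arrival times are exponential with rate λ = 11 per hour.
P(T ≤ 0.16) = 1 − e^(−λt) = 1 − e^(−11 × 0.16) = 1 − e^(−1.76) ≈ 0.8280.

0.8280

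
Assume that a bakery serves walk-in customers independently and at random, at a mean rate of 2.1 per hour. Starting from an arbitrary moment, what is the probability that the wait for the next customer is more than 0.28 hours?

0.5554

The wait for the next event is exponential with rate λ = 2.1 per hour.
P(T > 0.28) = e^(−λt) = e^(−2.1 × 0.28) = e^(−0.588) ≈ 0.5554.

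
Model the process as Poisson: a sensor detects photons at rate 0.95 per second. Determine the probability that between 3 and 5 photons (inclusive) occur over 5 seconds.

Over the interval, μ = 0.95 × 5 = 4.75 (5 seconds).
P(3 ≤ N ≤ 5) = Σ_{j=3}^{5} e^(−4.75) · 4.75^j/j! ≈ 0.5124.

0.5124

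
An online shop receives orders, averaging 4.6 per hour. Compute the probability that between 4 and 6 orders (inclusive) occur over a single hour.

0.4923

With mean μ = 4.6 per hour,
P(4 ≤ N ≤ 6) = Σ_{j=4}^{6} e^(−4.6) · 4.6^j/j! ≈ 0.4923.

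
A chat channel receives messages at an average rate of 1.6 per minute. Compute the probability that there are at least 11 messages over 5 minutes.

Over the interval, μ = 1.6 × 5 = 8 (5 minutes).
P(N ≥ 11) = 1 − P(N ≤ 10) = 1 − Σ_{j=0}^{10} e^(−μ) μ^j/j! ≈ 0.1841.

0.1841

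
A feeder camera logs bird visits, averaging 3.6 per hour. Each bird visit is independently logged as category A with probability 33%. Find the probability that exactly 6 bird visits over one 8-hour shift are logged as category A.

0.0763

Thinning: the bird visits that are logged as category A themselves form a Poisson process with rate 0.33 × 3.6 = 1.188 per hour.
Over the interval, μ = 1.188 × 8 = 9.504 (an 8-hour shift = 8 hours).
P(N = 6) = e^(−9.504) · 9.504^6/6! ≈ 0.0763.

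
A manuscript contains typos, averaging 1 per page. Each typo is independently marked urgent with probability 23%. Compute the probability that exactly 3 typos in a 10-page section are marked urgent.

Thinning: the typos that are marked urgent themselves form a Poisson process with rate 0.23 × 1 = 0.23 per page.
Over the interval, μ = 0.23 × 10 = 2.3 (a 10-page section = 10 pages).
P(N = 3) = e^(−2.3) · 2.3^3/3! ≈ 0.2033.

0.2033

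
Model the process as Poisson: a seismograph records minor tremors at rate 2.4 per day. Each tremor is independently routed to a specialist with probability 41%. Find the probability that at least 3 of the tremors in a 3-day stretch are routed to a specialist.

Thinning: the tremors that are routed to a specialist themselves form a Poisson process with rate 0.41 × 2.4 = 0.984 per day.
Over the interval, μ = 0.984 × 3 = 2.952 (a 3-day stretch = 3 days).
P(N ≥ 3) = 1 − P(N ≤ 2) ≈ 0.5660.

0.5660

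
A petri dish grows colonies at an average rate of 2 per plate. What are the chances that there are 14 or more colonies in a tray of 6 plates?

0.3185

Over the interval, μ = 2 × 6 = 12 (a tray of 6 plates = 6 plates).
P(N ≥ 14) = 1 − P(N ≤ 13) = 1 − Σ_{j=0}^{13} e^(−μ) μ^j/j! ≈ 0.3185.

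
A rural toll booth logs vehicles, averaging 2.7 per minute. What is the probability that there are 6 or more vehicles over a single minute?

0.0567

With mean μ = 2.7 per minute,
P(N ≥ 6) = 1 − P(N ≤ 5) = 1 − Σ_{j=0}^{5} e^(−μ) μ^j/j! ≈ 0.0567.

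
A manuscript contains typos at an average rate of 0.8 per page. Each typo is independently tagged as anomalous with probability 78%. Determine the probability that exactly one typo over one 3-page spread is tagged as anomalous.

Thinning: the typos that are tagged as anomalous themselves form a Poisson process with rate 0.78 × 0.8 = 0.624 per page.
Over the interval, μ = 0.624 × 3 = 1.872 (a 3-page spread = 3 pages).
P(N = 1) = e^(−1.872) · 1.872^1/1! ≈ 0.2879.

0.2879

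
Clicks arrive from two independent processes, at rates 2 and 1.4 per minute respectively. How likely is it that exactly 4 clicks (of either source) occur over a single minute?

0.1858

Independent Poisson processes superpose: combined rate λ = 2 + 1.4 = 3.4 per minute.
So μ = 3.4.
P(N = 4) = e^(−3.4) · 3.4^4/4! ≈ 0.1858.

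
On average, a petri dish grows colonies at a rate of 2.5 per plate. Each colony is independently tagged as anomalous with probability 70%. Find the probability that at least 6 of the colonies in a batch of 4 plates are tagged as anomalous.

0.6993

Thinning: the colonies that are tagged as anomalous themselves form a Poisson process with rate 0.7 × 2.5 = 1.75 per plate.
Over the interval, μ = 1.75 × 4 = 7 (a batch of 4 plates = 4 plates).
P(N ≥ 6) = 1 − P(N ≤ 5) ≈ 0.6993.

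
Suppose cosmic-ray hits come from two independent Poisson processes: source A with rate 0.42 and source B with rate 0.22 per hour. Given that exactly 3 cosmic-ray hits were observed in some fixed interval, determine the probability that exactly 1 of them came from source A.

Given the total, each event is independently from source A with probability p = λ_A/(λ_A+λ_B) = 0.42/0.64 ≈ 0.6562.
So K ~ Binomial(3, 0.42/0.64): P(K = 1) = C(3,1) · (0.42/0.64)^1 · (0.22/0.64)^2 ≈ 0.2326.

0.2326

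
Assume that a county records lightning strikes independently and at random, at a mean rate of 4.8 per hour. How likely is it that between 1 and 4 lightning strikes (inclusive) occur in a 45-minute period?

0.6791

Over the interval, μ = 4.8 × 0.75 = 3.6 (a 45-minute period = 0.75 hours).
P(1 ≤ N ≤ 4) = Σ_{j=1}^{4} e^(−3.6) · 3.6^j/j! ≈ 0.6791.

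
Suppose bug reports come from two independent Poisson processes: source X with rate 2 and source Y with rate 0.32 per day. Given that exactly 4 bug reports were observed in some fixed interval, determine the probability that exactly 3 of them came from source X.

0.3535

Given the total, each event is independently from source X with probability p = λ_X/(λ_X+λ_Y) = 2/2.32 ≈ 0.8621.
So K ~ Binomial(4, 2/2.32): P(K = 3) = C(4,3) · (2/2.32)^3 · (0.32/2.32)^1 ≈ 0.3535.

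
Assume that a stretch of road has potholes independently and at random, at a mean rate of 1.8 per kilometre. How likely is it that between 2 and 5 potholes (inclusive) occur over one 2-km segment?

0.7184

Over the interval, μ = 1.8 × 2 = 3.6 (a 2-km segment = 2 kilometres).
P(2 ≤ N ≤ 5) = Σ_{j=2}^{5} e^(−3.6) · 3.6^j/j! ≈ 0.7184.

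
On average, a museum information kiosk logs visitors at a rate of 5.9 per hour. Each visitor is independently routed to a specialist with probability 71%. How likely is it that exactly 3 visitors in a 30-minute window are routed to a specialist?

0.1886

Thinning: the visitors that are routed to a specialist themselves form a Poisson process with rate 0.71 × 5.9 = 4.189 per hour.
Over the interval, μ = 4.189 × 0.5 = 2.0945 (a 30-minute window = 0.5 hours).
P(N = 3) = e^(−2.0945) · 2.0945^3/3! ≈ 0.1886.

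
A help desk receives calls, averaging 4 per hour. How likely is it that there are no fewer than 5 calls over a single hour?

With mean μ = 4 per hour,
P(N ≥ 5) = 1 − P(N ≤ 4) = 1 − Σ_{j=0}^{4} e^(−μ) μ^j/j! ≈ 0.3712.

0.3712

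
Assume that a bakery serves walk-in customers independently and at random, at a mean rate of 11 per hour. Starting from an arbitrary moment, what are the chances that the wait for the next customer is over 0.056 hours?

The wait for the next event is exponential with rate λ = 11 per hour.
P(T > 0.056) = e^(−λt) = e^(−11 × 0.056) = e^(−0.616) ≈ 0.5401.

0.5401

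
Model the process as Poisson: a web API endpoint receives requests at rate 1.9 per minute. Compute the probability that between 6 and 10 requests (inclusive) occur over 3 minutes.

0.4736

Over the interval, μ = 1.9 × 3 = 5.7 (3 minutes).
P(6 ≤ N ≤ 10) = Σ_{j=6}^{10} e^(−5.7) · 5.7^j/j! ≈ 0.4736.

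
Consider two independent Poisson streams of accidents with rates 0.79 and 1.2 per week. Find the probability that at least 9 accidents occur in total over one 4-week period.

Independent Poisson processes superpose: combined rate λ = 0.79 + 1.2 = 1.99 per week.
Over the interval, μ = 1.99 × 4 = 7.96 (a 4-week period = 4 weeks).
P(N ≥ 9) = 1 − P(N ≤ 8) ≈ 0.4019.

0.4019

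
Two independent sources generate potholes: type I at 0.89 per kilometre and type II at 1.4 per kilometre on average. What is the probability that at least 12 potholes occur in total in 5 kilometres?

Independent Poisson processes superpose: combined rate λ = 0.89 + 1.4 = 2.29 per kilometre.
Over the interval, μ = 2.29 × 5 = 11.45 (5 kilometres).
P(N ≥ 12) = 1 − P(N ≤ 11) ≈ 0.4743.

0.4743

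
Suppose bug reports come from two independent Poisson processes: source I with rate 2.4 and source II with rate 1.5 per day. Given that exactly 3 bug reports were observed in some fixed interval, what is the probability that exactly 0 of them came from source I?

Given the total, each event is independently from source I with probability p = λ_I/(λ_I+λ_II) = 2.4/3.9 ≈ 0.6154.
So K ~ Binomial(3, 2.4/3.9): P(K = 0) = C(3,0) · (2.4/3.9)^0 · (1.5/3.9)^3 ≈ 0.0569.

0.0569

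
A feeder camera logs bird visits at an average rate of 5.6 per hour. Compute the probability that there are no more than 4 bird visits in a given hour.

0.3422

With mean μ = 5.6 per hour,
P(N ≤ 4) = Σ_{j=0}^{4} e^(−μ) μ^j/j! ≈ 0.3422.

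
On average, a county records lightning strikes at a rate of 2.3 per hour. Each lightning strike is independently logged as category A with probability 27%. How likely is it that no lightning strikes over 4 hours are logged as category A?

Thinning: the lightning strikes that are logged as category A themselves form a Poisson process with rate 0.27 × 2.3 = 0.621 per hour.
Over the interval, μ = 0.621 × 4 = 2.484 (4 hours).
P(N = 0) = e^(−2.484) · 2.484^0/0! ≈ 0.0834.

0.0834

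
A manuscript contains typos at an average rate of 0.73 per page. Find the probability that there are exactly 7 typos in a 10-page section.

Over the interval, μ = 0.73 × 10 = 7.3 (a 10-page section = 10 pages).
P(N = 7) = e^(−μ) μ^7/7! = e^(−7.3) · 7.3^7/5040 ≈ 0.1481.

0.1481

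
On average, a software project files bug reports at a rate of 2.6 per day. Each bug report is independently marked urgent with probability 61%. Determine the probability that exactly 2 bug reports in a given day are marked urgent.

0.2575

Thinning: the bug reports that are marked urgent themselves form a Poisson process with rate 0.61 × 2.6 = 1.586 per day.
So μ = 1.586.
P(N = 2) = e^(−1.586) · 1.586^2/2! ≈ 0.2575.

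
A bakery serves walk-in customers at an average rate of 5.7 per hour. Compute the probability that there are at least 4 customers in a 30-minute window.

Over the interval, μ = 5.7 × 0.5 = 2.85 (a 30-minute window = 0.5 hours).
P(N ≥ 4) = 1 − P(N ≤ 3) = 1 − Σ_{j=0}^{3} e^(−μ) μ^j/j! ≈ 0.3192.

0.3192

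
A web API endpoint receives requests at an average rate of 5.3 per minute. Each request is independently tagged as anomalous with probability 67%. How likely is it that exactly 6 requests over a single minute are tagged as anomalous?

0.0799

Thinning: the requests that are tagged as anomalous themselves form a Poisson process with rate 0.67 × 5.3 = 3.551 per minute.
So μ = 3.551.
P(N = 6) = e^(−3.551) · 3.551^6/6! ≈ 0.0799.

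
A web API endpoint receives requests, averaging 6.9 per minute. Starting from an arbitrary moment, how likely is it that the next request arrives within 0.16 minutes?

Inter-arrival times are exponential with rate λ = 6.9 per minute.
P(T ≤ 0.16) = 1 − e^(−λt) = 1 − e^(−6.9 × 0.16) = 1 − e^(−1.104) ≈ 0.6685.

0.6685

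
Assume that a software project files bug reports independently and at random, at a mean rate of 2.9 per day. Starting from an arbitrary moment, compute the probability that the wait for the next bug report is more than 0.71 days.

0.1276

The wait for the next event is exponential with rate λ = 2.9 per day.
P(T > 0.71) = e^(−λt) = e^(−2.9 × 0.71) = e^(−2.059) ≈ 0.1276.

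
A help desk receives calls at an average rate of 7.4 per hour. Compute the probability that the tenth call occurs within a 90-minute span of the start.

Over the interval, μ = 7.4 × 1.5 = 11.1 (a 90-minute span = 1.5 hours).
The tenth arrival falls in the interval iff at least 10 events occur there: P(S_10 ≤ t) = P(N ≥ 10) = 1 − P(N ≤ 9) ≈ 0.6702.

0.6702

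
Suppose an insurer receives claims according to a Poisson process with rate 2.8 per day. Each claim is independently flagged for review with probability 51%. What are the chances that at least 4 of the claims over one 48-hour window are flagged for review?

0.3205

Thinning: the claims that are flagged for review themselves form a Poisson process with rate 0.51 × 2.8 = 1.428 per day.
Over the interval, μ = 1.428 × 2 = 2.856 (a 48-hour window = 2 days).
P(N ≥ 4) = 1 − P(N ≤ 3) ≈ 0.3205.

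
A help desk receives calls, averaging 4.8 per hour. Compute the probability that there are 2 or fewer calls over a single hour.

0.1425

With mean μ = 4.8 per hour,
P(N ≤ 2) = Σ_{j=0}^{2} e^(−μ) μ^j/j! ≈ 0.1425.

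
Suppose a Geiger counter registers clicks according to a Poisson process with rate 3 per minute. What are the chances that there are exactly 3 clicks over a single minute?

0.2240

With mean μ = 3 per minute,
P(N = 3) = e^(−μ) μ^3/3! = e^(−3) · 3^3/6 ≈ 0.2240.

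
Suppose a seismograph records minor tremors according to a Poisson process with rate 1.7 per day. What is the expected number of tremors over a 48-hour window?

3.4

E[N] = λt = 1.7 × 2 = 3.4 (a 48-hour window = 2 days).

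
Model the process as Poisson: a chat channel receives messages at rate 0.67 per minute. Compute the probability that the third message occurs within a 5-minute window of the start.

0.6505

Over the interval, μ = 0.67 × 5 = 3.35 (a 5-minute window = 5 minutes).
The third arrival falls in the interval iff at least 3 events occur there: P(S_3 ≤ t) = P(N ≥ 3) = 1 − P(N ≤ 2) ≈ 0.6505.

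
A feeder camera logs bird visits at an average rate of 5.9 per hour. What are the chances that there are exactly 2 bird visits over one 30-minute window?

0.2277

Over the interval, μ = 5.9 × 0.5 = 2.95 (a 30-minute window = 0.5 hours).
P(N = 2) = e^(−μ) μ^2/2! = e^(−2.95) · 2.95^2/2 ≈ 0.2277.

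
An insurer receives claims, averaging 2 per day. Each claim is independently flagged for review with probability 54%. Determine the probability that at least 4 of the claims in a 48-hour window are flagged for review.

0.1728

Thinning: the claims that are flagged for review themselves form a Poisson process with rate 0.54 × 2 = 1.08 per day.
Over the interval, μ = 1.08 × 2 = 2.16 (a 48-hour window = 2 days).
P(N ≥ 4) = 1 − P(N ≤ 3) ≈ 0.1728.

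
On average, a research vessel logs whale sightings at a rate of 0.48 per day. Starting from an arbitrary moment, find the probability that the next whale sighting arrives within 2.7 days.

Inter-arrival times are exponential with rate λ = 0.48 per day.
P(T ≤ 2.7) = 1 − e^(−λt) = 1 − e^(−0.48 × 2.7) = 1 − e^(−1.296) ≈ 0.7264.

0.7264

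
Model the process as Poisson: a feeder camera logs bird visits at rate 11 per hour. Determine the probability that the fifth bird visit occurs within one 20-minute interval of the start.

Over the interval, μ = 11 × 1/3 ≈ 3.66667 (a 20-minute interval = 1/3 hours).
The fifth arrival falls in the interval iff at least 5 events occur there: P(S_5 ≤ t) = P(N ≥ 5) = 1 − P(N ≤ 4) ≈ 0.3064.

0.3064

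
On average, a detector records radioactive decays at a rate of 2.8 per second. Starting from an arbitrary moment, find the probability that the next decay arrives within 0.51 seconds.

0.7602

Inter-arrival times are exponential with rate λ = 2.8 per second.
P(T ≤ 0.51) = 1 − e^(−λt) = 1 − e^(−2.8 × 0.51) = 1 − e^(−1.428) ≈ 0.7602.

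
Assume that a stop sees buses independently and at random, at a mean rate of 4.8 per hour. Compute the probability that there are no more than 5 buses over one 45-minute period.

Over the interval, μ = 4.8 × 0.75 = 3.6 (a 45-minute period = 0.75 hours).
P(N ≤ 5) = Σ_{j=0}^{5} e^(−μ) μ^j/j! ≈ 0.8441.

0.8441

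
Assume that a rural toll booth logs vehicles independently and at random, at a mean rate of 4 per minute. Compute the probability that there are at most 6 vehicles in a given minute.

With mean μ = 4 per minute,
P(N ≤ 6) = Σ_{j=0}^{6} e^(−μ) μ^j/j! ≈ 0.8893.

0.8893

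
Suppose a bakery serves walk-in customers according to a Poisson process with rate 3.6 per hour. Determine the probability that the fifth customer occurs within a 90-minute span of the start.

Over the interval, μ = 3.6 × 1.5 = 5.4 (a 90-minute span = 1.5 hours).
The fifth arrival falls in the interval iff at least 5 events occur there: P(S_5 ≤ t) = P(N ≥ 5) = 1 − P(N ≤ 4) ≈ 0.6267.

0.6267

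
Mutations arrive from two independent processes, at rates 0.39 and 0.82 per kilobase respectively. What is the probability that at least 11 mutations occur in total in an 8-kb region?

Independent Poisson processes superpose: combined rate λ = 0.39 + 0.82 = 1.21 per kilobase.
Over the interval, μ = 1.21 × 8 = 9.68 (an 8-kb region = 8 kilobases).
P(N ≥ 11) = 1 − P(N ≤ 10) ≈ 0.3770.

0.3770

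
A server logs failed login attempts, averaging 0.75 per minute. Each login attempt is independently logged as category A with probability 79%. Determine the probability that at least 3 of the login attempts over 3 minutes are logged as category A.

Thinning: the login attempts that are logged as category A themselves form a Poisson process with rate 0.79 × 0.75 = 0.5925 per minute.
Over the interval, μ = 0.5925 × 3 = 1.7775 (3 minutes).
P(N ≥ 3) = 1 − P(N ≤ 2) ≈ 0.2634.

0.2634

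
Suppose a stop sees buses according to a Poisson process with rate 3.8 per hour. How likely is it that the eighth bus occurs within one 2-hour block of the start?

Over the interval, μ = 3.8 × 2 = 7.6 (a 2-hour block = 2 hours).
The eighth arrival falls in the interval iff at least 8 events occur there: P(S_8 ≤ t) = P(N ≥ 8) = 1 − P(N ≤ 7) ≈ 0.4900.

0.4900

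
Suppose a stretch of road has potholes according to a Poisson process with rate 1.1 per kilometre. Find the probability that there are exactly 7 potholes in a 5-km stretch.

Over the interval, μ = 1.1 × 5 = 5.5 (a 5-km stretch = 5 kilometres).
P(N = 7) = e^(−μ) μ^7/7! = e^(−5.5) · 5.5^7/5040 ≈ 0.1234.

0.1234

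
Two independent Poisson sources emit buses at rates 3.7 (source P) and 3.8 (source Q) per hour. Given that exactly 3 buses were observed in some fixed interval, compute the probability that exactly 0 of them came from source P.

0.1301

Given the total, each event is independently from source P with probability p = λ_P/(λ_P+λ_Q) = 3.7/7.5 ≈ 0.4933.
So K ~ Binomial(3, 3.7/7.5): P(K = 0) = C(3,0) · (3.7/7.5)^0 · (3.8/7.5)^3 ≈ 0.1301.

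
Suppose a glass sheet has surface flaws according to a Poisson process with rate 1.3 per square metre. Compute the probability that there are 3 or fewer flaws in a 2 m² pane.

Over the interval, μ = 1.3 × 2 = 2.6 (a 2 m² pane = 2 square metres).
P(N ≤ 3) = Σ_{j=0}^{3} e^(−μ) μ^j/j! ≈ 0.7360.

0.7360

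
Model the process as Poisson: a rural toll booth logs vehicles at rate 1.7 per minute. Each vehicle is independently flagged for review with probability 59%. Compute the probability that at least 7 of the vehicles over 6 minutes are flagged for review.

Thinning: the vehicles that are flagged for review themselves form a Poisson process with rate 0.59 × 1.7 = 1.003 per minute.
Over the interval, μ = 1.003 × 6 = 6.018 (6 minutes).
P(N ≥ 7) = 1 − P(N ≤ 6) ≈ 0.3966.

0.3966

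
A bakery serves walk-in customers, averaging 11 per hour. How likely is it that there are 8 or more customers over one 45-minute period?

0.5814

Over the interval, μ = 11 × 0.75 = 8.25 (a 45-minute period = 0.75 hours).
P(N ≥ 8) = 1 − P(N ≤ 7) = 1 − Σ_{j=0}^{7} e^(−μ) μ^j/j! ≈ 0.5814.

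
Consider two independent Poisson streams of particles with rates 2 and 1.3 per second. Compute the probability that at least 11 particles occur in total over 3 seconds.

0.4045

Independent Poisson processes superpose: combined rate λ = 2 + 1.3 = 3.3 per second.
Over the interval, μ = 3.3 × 3 = 9.9 (3 seconds).
P(N ≥ 11) = 1 − P(N ≤ 10) ≈ 0.4045.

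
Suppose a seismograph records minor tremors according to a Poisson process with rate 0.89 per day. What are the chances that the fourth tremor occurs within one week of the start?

Over the interval, μ = 0.89 × 7 = 6.23 (a week = 7 days).
The fourth arrival falls in the interval iff at least 4 events occur there: P(S_4 ≤ t) = P(N ≥ 4) = 1 − P(N ≤ 3) ≈ 0.8682.

0.8682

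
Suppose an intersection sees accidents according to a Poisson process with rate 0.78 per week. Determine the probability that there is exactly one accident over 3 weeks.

0.2254

Over the interval, μ = 0.78 × 3 = 2.34 (3 weeks).
P(N = 1) = e^(−μ) μ^1/1! = e^(−2.34) · 2.34^1/1 ≈ 0.2254.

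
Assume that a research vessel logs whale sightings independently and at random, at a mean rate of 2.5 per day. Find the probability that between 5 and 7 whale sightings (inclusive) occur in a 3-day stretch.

Over the interval, μ = 2.5 × 3 = 7.5 (a 3-day stretch = 3 days).
P(5 ≤ N ≤ 7) = Σ_{j=5}^{7} e^(−7.5) · 7.5^j/j! ≈ 0.3926.

0.3926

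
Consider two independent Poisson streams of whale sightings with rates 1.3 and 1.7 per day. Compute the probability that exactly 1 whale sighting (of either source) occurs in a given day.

0.1494

Independent Poisson processes superpose: combined rate λ = 1.3 + 1.7 = 3 per day.
So μ = 3.
P(N = 1) = e^(−3) · 3^1/1! ≈ 0.1494.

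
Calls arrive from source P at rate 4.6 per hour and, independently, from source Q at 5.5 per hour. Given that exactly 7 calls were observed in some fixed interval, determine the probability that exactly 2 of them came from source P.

Given the total, each event is independently from source P with probability p = λ_P/(λ_P+λ_Q) = 4.6/10.1 ≈ 0.4554.
So K ~ Binomial(7, 4.6/10.1): P(K = 2) = C(7,2) · (4.6/10.1)^2 · (5.5/10.1)^5 ≈ 0.2086.

0.2086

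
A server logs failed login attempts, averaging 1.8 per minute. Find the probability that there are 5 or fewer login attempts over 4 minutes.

0.2759

Over the interval, μ = 1.8 × 4 = 7.2 (4 minutes).
P(N ≤ 5) = Σ_{j=0}^{5} e^(−μ) μ^j/j! ≈ 0.2759.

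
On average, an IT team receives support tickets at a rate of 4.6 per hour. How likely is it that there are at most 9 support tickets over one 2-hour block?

Over the interval, μ = 4.6 × 2 = 9.2 (a 2-hour block = 2 hours).
P(N ≤ 9) = Σ_{j=0}^{9} e^(−μ) μ^j/j! ≈ 0.5611.

0.5611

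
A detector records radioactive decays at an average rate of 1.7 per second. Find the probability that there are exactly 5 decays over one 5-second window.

0.0752

Over the interval, μ = 1.7 × 5 = 8.5 (a 5-second window = 5 seconds).
P(N = 5) = e^(−μ) μ^5/5! = e^(−8.5) · 8.5^5/120 ≈ 0.0752.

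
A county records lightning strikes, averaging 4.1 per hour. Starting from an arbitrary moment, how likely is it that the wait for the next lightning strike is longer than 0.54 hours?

The wait for the next event is exponential with rate λ = 4.1 per hour.
P(T > 0.54) = e^(−λt) = e^(−4.1 × 0.54) = e^(−2.214) ≈ 0.1093.

0.1093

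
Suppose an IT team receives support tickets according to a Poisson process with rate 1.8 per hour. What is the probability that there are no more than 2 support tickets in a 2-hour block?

Over the interval, μ = 1.8 × 2 = 3.6 (a 2-hour block = 2 hours).
P(N ≤ 2) = Σ_{j=0}^{2} e^(−μ) μ^j/j! ≈ 0.3027.

0.3027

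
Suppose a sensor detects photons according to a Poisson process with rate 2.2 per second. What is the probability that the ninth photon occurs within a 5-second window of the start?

0.7680

Over the interval, μ = 2.2 × 5 = 11 (a 5-second window = 5 seconds).
The ninth arrival falls in the interval iff at least 9 events occur there: P(S_9 ≤ t) = P(N ≥ 9) = 1 − P(N ≤ 8) ≈ 0.7680.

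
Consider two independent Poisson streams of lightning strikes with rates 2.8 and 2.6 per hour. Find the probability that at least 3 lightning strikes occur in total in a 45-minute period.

Independent Poisson processes superpose: combined rate λ = 2.8 + 2.6 = 5.4 per hour.
Over the interval, μ = 5.4 × 0.75 = 4.05 (a 45-minute period = 0.75 hours).
P(N ≥ 3) = 1 − P(N ≤ 2) ≈ 0.7691.

0.7691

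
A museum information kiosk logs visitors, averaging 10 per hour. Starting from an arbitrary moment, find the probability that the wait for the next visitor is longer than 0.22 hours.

0.1108

The wait for the next event is exponential with rate λ = 10 per hour.
P(T > 0.22) = e^(−λt) = e^(−10 × 0.22) = e^(−2.2) ≈ 0.1108.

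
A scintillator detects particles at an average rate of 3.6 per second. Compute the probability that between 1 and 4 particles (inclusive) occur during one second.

0.6791

With mean μ = 3.6 per second,
P(1 ≤ N ≤ 4) = Σ_{j=1}^{4} e^(−3.6) · 3.6^j/j! ≈ 0.6791.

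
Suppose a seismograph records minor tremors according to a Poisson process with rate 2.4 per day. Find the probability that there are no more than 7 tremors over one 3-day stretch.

Over the interval, μ = 2.4 × 3 = 7.2 (a 3-day stretch = 3 days).
P(N ≤ 7) = Σ_{j=0}^{7} e^(−μ) μ^j/j! ≈ 0.5689.

0.5689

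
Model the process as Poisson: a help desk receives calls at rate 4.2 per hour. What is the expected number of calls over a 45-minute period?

E[N] = λt = 4.2 × 0.75 = 3.15 (a 45-minute period = 0.75 hours).

3.15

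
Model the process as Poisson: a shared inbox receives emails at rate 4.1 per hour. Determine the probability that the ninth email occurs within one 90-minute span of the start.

Over the interval, μ = 4.1 × 1.5 = 6.15 (a 90-minute span = 1.5 hours).
The ninth arrival falls in the interval iff at least 9 events occur there: P(S_9 ≤ t) = P(N ≥ 9) = 1 − P(N ≤ 8) ≈ 0.1686.

0.1686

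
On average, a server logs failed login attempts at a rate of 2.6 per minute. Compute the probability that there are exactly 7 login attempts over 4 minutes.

Over the interval, μ = 2.6 × 4 = 10.4 (4 minutes).
P(N = 7) = e^(−μ) μ^7/7! = e^(−10.4) · 10.4^7/5040 ≈ 0.0795.

0.0795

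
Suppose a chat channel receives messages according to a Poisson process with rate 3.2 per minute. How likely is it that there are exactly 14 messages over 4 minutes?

Over the interval, μ = 3.2 × 4 = 12.8 (4 minutes).
P(N = 14) = e^(−μ) μ^14/14! = e^(−12.8) · 12.8^14/87178291200 ≈ 0.1004.

0.1004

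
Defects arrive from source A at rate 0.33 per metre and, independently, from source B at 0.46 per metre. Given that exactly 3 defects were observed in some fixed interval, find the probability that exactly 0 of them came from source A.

Given the total, each event is independently from source A with probability p = λ_A/(λ_A+λ_B) = 0.33/0.79 ≈ 0.4177.
So K ~ Binomial(3, 0.33/0.79): P(K = 0) = C(3,0) · (0.33/0.79)^0 · (0.46/0.79)^3 ≈ 0.1974.

0.1974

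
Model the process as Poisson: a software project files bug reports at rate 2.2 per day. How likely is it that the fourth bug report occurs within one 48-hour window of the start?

0.6406

Over the interval, μ = 2.2 × 2 = 4.4 (a 48-hour window = 2 days).
The fourth arrival falls in the interval iff at least 4 events occur there: P(S_4 ≤ t) = P(N ≥ 4) = 1 − P(N ≤ 3) ≈ 0.6406.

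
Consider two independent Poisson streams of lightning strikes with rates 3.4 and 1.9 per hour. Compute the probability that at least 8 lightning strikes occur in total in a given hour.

0.1665

Independent Poisson processes superpose: combined rate λ = 3.4 + 1.9 = 5.3 per hour.
So μ = 5.3.
P(N ≥ 8) = 1 − P(N ≤ 7) ≈ 0.1665.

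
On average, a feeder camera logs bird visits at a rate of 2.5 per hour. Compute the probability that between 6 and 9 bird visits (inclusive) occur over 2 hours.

0.3522

Over the interval, μ = 2.5 × 2 = 5 (2 hours).
P(6 ≤ N ≤ 9) = Σ_{j=6}^{9} e^(−5) · 5^j/j! ≈ 0.3522.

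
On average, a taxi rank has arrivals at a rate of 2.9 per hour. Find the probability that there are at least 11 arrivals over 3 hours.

0.2591

Over the interval, μ = 2.9 × 3 = 8.7 (3 hours).
P(N ≥ 11) = 1 − P(N ≤ 10) = 1 − Σ_{j=0}^{10} e^(−μ) μ^j/j! ≈ 0.2591.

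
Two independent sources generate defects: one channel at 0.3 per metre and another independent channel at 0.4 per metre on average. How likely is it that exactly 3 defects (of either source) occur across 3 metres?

0.1890

Independent Poisson processes superpose: combined rate λ = 0.3 + 0.4 = 0.7 per metre.
Over the interval, μ = 0.7 × 3 = 2.1 (3 metres).
P(N = 3) = e^(−2.1) · 2.1^3/3! ≈ 0.1890.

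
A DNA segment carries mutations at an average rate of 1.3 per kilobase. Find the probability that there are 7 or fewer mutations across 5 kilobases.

Over the interval, μ = 1.3 × 5 = 6.5 (5 kilobases).
P(N ≤ 7) = Σ_{j=0}^{7} e^(−μ) μ^j/j! ≈ 0.6728.

0.6728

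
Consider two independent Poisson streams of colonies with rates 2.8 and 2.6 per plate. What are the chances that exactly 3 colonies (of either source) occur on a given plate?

Independent Poisson processes superpose: combined rate λ = 2.8 + 2.6 = 5.4 per plate.
So μ = 5.4.
P(N = 3) = e^(−5.4) · 5.4^3/3! ≈ 0.1185.

0.1185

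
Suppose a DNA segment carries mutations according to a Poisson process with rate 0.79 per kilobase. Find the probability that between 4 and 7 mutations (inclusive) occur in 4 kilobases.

Over the interval, μ = 0.79 × 4 = 3.16 (4 kilobases).
P(4 ≤ N ≤ 7) = Σ_{j=4}^{7} e^(−3.16) · 3.16^j/j! ≈ 0.3728.

0.3728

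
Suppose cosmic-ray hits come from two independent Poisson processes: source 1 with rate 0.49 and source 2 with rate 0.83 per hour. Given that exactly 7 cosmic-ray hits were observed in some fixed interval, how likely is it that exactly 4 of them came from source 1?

Given the total, each event is independently from source 1 with probability p = λ_1/(λ_1+λ_2) = 0.49/1.32 ≈ 0.3712.
So K ~ Binomial(7, 0.49/1.32): P(K = 4) = C(7,4) · (0.49/1.32)^4 · (0.83/1.32)^3 ≈ 0.1652.

0.1652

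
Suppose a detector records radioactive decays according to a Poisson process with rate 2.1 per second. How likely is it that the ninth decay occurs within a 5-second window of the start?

Over the interval, μ = 2.1 × 5 = 10.5 (a 5-second window = 5 seconds).
The ninth arrival falls in the interval iff at least 9 events occur there: P(S_9 ≤ t) = P(N ≥ 9) = 1 − P(N ≤ 8) ≈ 0.7206.

0.7206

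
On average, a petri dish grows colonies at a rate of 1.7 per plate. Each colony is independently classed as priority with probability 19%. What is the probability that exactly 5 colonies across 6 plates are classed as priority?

0.0328

Thinning: the colonies that are classed as priority themselves form a Poisson process with rate 0.19 × 1.7 = 0.323 per plate.
Over the interval, μ = 0.323 × 6 = 1.938 (6 plates).
P(N = 5) = e^(−1.938) · 1.938^5/5! ≈ 0.0328.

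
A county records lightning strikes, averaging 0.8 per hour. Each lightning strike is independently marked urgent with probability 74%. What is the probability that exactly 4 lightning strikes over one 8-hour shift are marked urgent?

Thinning: the lightning strikes that are marked urgent themselves form a Poisson process with rate 0.74 × 0.8 = 0.592 per hour.
Over the interval, μ = 0.592 × 8 = 4.736 (an 8-hour shift = 8 hours).
P(N = 4) = e^(−4.736) · 4.736^4/4! ≈ 0.1839.

0.1839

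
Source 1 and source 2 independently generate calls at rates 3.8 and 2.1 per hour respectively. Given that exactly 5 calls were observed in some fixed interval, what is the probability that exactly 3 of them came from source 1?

0.3385

Given the total, each event is independently from source 1 with probability p = λ_1/(λ_1+λ_2) = 3.8/5.9 ≈ 0.6441.
So K ~ Binomial(5, 3.8/5.9): P(K = 3) = C(5,3) · (3.8/5.9)^3 · (2.1/5.9)^2 ≈ 0.3385.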